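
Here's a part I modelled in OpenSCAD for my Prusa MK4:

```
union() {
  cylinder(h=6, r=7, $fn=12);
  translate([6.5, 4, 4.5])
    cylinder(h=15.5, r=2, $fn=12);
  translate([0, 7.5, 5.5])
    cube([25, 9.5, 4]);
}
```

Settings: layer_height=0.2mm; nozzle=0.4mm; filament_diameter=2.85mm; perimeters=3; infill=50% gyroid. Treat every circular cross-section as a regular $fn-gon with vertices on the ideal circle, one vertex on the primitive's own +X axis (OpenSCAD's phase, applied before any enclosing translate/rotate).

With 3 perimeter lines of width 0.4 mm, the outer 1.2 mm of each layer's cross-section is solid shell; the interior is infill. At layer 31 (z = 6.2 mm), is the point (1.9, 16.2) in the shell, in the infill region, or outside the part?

At z = 6.2 mm: the cylinder does not reach this height (z outside [0, 6]); the cylinder at (6.5, 4): section is a regular 12-gon, circumradius r=2; the cube at (0, 7.5) (footprint 25×9.5) is included at this height; Merging all regions: the 2 present regions are separate (no shared area or edge), so areas and boundary lengths simply add and each stays a separate island — 2 connected regions. Overall, the cross-section has 2 separate islands. The nearest boundary edge runs (0.00, 17.00)→(25.00, 17.00); distance from the point to it = 0.80 mm. (Shell/infill is judged within the island containing the point — the largest one.) The point is inside the cross-section, 0.80 mm from the nearest boundary — within the 1.2 mm shell band (3 × 0.4).

shell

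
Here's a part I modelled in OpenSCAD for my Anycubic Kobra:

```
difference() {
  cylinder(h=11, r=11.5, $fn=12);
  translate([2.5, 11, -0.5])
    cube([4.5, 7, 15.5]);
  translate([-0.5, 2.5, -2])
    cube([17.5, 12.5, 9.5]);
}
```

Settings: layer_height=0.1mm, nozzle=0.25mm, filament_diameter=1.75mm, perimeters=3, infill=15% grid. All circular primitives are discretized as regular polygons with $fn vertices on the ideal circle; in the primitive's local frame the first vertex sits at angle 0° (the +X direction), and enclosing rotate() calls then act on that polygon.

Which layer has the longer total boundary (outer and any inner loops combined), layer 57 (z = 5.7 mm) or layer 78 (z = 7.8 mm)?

layer 57 (z = 5.7 mm)

Layer 57 (z = 5.7): the cylinder: section is a regular 12-gon, circumradius r=11.5 (perimeter = 2·12·11.500·sin(180°/12) = 71.43 mm); the cube at (2.5, 11) is present — its section is the full 4.5×7 rectangle (perimeter 23.00 mm); the 17.5×12.5 cube at (-0.5, 2.5) contributes its full rectangle (perimeter 60.00 mm); After the difference (first − rest): starting from the r=11.5 cylinder, the 4.5×7 cube at (2.5, 11) misses the remaining region (no effect); the 17.5×12.5 cube at (-0.5, 2.5) partially overlaps it — only the 75.74 mm² overlap (of its 218.75 mm²) is removed, clipping the outline — boundary = 75.84 mm. So its perimeter = 75.84 mm. Layer 78 (z = 7.8): the r=11.5 cylinder gives a regular 12-gon of circumradius 11.5 (constant along its height) (perimeter = 2·12·11.500·sin(180°/12) = 71.43 mm); the 4.5×7 cube at (2.5, 11) contributes its full rectangle (perimeter 23.00 mm); the cube at (-0.5, 2.5) does not reach this height (z outside [-2, 7.5]); After the difference (first − rest): starting from the r=11.5 cylinder, the 4.5×7 cube at (2.5, 11) misses the remaining region (no effect) — boundary = 71.43 mm. So its perimeter = 71.43 mm. Layer 57 is larger (75.84 vs 71.43 mm).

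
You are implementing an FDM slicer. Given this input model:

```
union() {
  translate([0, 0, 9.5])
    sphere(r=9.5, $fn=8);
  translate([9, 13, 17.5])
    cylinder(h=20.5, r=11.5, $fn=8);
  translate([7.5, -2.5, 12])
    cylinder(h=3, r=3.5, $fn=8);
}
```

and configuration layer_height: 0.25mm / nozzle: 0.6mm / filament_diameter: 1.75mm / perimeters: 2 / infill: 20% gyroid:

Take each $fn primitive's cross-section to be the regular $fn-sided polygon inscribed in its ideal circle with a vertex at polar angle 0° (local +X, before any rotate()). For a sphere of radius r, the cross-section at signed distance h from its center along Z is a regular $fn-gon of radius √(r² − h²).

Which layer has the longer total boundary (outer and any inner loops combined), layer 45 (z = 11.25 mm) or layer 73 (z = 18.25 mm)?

Layer 45 (z = 11.25): the sphere: section is a regular 8-gon, circumradius = √(r²−h²) = √(9.5²−1.75²) = 9.337 (perimeter = 2·8·9.337·sin(180°/8) = 57.17 mm); the cylinder at (9, 13) does not reach this height (z outside [17.5, 38]); the cylinder at (7.5, -2.5) is absent (z outside [12, 15]); Combining (union): only the r=9.5 sphere is present, so the union is just that shape — boundary = 57.17 mm. So its perimeter = 57.17 mm. Layer 73 (z = 18.25): the sphere: section is a regular 8-gon, circumradius = √(r²−h²) = √(9.5²−8.75²) = 3.700 (perimeter = 2·8·3.700·sin(180°/8) = 22.65 mm); the r=11.5 cylinder at (9, 13) contributes a regular 8-gon of circumradius 11.5 (perimeter = 2·8·11.500·sin(180°/8) = 70.41 mm); the cylinder at (7.5, -2.5) does not reach this height (z outside [12, 15]); Taking the union: the 2 present regions are separate (no shared area or edge), so areas and boundary lengths simply add and each stays a separate island — boundary = 93.07 mm. So its perimeter = 93.07 mm. Layer 73 is larger (93.07 vs 57.17 mm).

layer 73 (z = 18.25 mm)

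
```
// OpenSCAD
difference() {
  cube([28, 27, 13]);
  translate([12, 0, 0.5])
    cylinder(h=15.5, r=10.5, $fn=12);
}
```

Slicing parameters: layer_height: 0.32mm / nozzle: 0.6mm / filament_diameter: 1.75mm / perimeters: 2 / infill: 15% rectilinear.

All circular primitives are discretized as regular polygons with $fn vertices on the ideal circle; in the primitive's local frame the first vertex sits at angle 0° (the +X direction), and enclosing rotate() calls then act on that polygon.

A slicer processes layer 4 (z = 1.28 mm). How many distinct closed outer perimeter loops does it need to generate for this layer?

1

At z = 1.28 mm: the cube is present — its section is the full 28×27 rectangle; the cylinder at (12, 0): section is a regular 12-gon, circumradius r=10.5; Taking the first minus the rest: starting from the 28×27 cube, the r=10.5 cylinder at (12, 0) partially overlaps it — only the 165.38 mm² overlap (of its 330.75 mm²) is removed, clipping the outline — 1 connected region. The result has 1 disconnected region.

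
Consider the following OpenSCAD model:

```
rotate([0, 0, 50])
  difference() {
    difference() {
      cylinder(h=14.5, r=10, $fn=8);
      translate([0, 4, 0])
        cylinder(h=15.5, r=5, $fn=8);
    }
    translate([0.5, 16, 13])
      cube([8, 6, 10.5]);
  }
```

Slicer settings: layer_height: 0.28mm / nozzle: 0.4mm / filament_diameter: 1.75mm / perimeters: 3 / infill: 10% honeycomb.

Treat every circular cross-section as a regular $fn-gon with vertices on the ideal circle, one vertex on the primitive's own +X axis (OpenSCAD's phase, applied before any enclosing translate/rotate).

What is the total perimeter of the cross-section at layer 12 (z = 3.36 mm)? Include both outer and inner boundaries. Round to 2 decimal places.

At z = 3.36 mm: the r=10 cylinder gives a regular 8-gon of circumradius 10 (constant along its height) (perimeter = 2·8·10.000·sin(180°/8) = 61.23 mm); the r=5 cylinder at (0, 4) contributes a regular 8-gon of circumradius 5 (perimeter = 2·8·5.000·sin(180°/8) = 30.61 mm); Subtracting the remaining from the first: starting from the r=10 cylinder, the r=5 cylinder at (0, 4) lies wholly inside it (removes its full 70.71 mm² and its 30.61 mm outline becomes a hole wall) — boundary (outer + 1 inner loop) = 91.84 mm; the cube at (0.5, 16) is absent (z outside [13, 23.5]); Subtracting the remaining from the first: none of the subtracted shapes is present at this height, so the result so far is unchanged — boundary (outer + 1 inner loop) = 91.84 mm; (rotated 50° about Z; rotation is an isometry so areas/perimeters/island counts are preserved). Overall, the cross-section is one region with 1 hole. Total boundary length (outer + inner) = 91.84 mm.

91.84 mm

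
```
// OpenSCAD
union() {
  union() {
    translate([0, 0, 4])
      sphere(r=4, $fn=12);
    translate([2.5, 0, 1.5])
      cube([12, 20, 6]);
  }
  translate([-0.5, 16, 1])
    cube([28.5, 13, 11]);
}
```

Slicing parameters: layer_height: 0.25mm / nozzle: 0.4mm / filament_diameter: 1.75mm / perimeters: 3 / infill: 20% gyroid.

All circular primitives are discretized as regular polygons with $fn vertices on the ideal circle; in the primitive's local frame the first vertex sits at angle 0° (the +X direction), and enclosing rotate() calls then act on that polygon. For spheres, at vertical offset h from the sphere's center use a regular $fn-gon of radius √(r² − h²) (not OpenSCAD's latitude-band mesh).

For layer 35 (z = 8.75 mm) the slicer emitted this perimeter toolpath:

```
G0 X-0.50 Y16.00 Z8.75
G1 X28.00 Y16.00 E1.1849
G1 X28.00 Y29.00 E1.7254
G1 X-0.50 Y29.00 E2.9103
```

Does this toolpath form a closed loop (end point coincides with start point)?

Start point (G0): (-0.50, 16.00). End point (last G1): the path does not return to the start — open.

no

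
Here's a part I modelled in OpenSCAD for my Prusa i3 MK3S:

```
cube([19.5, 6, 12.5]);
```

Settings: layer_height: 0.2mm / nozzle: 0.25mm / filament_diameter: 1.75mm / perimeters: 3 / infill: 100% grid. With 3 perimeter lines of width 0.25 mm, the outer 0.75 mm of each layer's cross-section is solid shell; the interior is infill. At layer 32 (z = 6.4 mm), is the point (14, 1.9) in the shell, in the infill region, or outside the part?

infill

At z = 6.4 mm: the cube (footprint 19.5×6) is included at this height. Overall, the cross-section is a single solid region. The nearest boundary edge runs (0.00, 0.00)→(19.50, 0.00); distance from the point to it = 1.90 mm. The point is inside the cross-section and 1.90 mm from the nearest boundary — more than the 0.75 mm shell width (3 × 0.25), so it's in the infill interior.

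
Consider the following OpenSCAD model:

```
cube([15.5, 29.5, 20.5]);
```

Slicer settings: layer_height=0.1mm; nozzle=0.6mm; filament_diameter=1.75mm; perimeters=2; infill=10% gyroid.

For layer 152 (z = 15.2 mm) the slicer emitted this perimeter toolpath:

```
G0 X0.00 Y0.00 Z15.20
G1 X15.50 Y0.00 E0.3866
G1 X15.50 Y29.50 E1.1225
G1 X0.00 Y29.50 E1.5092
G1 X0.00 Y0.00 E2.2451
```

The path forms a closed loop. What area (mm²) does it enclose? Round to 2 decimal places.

457.25 mm²

Apply the shoelace formula to the sequence of (X, Y) vertices; enclosed area = 457.25 mm².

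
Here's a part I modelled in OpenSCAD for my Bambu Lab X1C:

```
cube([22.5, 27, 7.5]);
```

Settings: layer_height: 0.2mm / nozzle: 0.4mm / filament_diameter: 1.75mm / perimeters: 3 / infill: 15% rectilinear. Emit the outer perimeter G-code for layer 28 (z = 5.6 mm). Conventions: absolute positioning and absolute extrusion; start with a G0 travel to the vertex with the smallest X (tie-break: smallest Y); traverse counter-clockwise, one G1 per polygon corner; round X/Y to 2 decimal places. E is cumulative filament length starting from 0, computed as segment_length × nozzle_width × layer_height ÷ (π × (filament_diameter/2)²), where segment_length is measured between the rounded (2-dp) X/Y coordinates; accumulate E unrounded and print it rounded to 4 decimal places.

At z = 5.6 mm: the cube is present — its section is the full 22.5×27 rectangle. The outline is a single polygon with 4 vertices. Extrusion per mm of travel: 0.4 × 0.2 / (π × 0.875²) = 0.033260. Accumulating E over each segment gives final E = 3.2928.

G0 X0.00 Y0.00 Z5.60
G1 X22.50 Y0.00 E0.7484
G1 X22.50 Y27.00 E1.6464
G1 X0.00 Y27.00 E2.3947
G1 X0.00 Y0.00 E3.2928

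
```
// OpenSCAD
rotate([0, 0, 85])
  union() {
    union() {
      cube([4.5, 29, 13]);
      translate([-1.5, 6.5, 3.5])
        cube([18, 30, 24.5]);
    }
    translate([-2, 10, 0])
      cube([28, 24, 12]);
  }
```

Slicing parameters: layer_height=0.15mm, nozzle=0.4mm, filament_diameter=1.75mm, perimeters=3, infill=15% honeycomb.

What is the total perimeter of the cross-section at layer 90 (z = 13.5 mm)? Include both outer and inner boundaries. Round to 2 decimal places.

96.00 mm

At z = 13.5 mm: the cube is absent (z outside [0, 13]); the 18×30 cube at (-1.5, 6.5) contributes its full rectangle (perimeter 96.00 mm); Combining (union): only the 18×30 cube at (-1.5, 6.5) is present, so the union is just that shape — boundary = 96.00 mm; the cube at (-2, 10) is absent (z outside [0, 12]); Combining (union): only that combined region is present, so the union is just that shape — boundary = 96.00 mm; (rotated 85° about Z; rotation is an isometry so areas/perimeters/island counts are preserved). Overall, the cross-section is a single solid region. Total boundary length (outer) = 96.00 mm.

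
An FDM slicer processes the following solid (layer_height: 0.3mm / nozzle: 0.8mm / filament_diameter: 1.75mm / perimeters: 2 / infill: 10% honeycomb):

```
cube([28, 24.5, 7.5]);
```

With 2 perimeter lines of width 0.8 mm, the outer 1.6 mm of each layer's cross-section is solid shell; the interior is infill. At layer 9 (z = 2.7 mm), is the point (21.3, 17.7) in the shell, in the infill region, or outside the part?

infill

At z = 2.7 mm: the cube is present — its section is the full 28×24.5 rectangle. Overall, the cross-section is a single solid region. The nearest boundary edge runs (28.00, 0.00)→(28.00, 24.50); distance from the point to it = 6.70 mm. The point is inside the cross-section and 6.70 mm from the nearest boundary — more than the 1.6 mm shell width (2 × 0.8), so it's in the infill interior.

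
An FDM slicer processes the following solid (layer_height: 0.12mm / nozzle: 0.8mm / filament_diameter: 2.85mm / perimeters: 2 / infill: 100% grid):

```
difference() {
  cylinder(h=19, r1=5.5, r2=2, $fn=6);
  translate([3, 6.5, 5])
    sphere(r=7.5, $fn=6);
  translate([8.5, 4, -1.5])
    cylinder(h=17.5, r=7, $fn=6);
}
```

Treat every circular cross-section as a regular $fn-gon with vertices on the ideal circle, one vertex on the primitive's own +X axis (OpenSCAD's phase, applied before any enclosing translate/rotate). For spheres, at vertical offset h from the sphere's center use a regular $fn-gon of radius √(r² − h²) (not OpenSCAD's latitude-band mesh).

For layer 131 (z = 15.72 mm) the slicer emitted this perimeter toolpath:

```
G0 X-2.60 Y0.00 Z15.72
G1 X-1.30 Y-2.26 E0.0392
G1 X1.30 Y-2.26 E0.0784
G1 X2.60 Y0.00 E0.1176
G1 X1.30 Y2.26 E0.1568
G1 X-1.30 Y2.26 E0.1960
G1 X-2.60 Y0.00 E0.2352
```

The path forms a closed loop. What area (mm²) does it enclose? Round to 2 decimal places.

Apply the shoelace formula to the sequence of (X, Y) vertices; enclosed area = 17.63 mm².

17.63 mm²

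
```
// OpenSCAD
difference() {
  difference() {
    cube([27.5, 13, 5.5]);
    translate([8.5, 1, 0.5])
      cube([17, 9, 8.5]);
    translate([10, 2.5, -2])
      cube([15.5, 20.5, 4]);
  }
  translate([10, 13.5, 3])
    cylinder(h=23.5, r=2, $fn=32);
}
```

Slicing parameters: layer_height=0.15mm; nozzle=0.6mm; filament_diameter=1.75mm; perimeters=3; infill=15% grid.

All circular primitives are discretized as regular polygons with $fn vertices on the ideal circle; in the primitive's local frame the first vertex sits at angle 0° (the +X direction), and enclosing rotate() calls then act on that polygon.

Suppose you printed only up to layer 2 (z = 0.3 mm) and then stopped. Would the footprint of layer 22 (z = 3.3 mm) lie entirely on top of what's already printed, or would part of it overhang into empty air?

Compare the two slices. At z = 0.3: the cube (footprint 27.5×13) is included at this height (area 357.50 mm²); the cube at (8.5, 1) is not intersected at this z (z outside [0.5, 9]); the cube at (10, 2.5) is present — its section is the full 15.5×20.5 rectangle (area 317.75 mm²); After the difference (first − rest): starting from the 27.5×13 cube (357.50 mm²), the 15.5×20.5 cube at (10, 2.5) partially overlaps it — only the 162.75 mm² overlap (of its 317.75 mm²) is removed, clipping the outline — area = 194.75 mm²; the cylinder at (10, 13.5) does not reach this height (z outside [3, 26.5]); Subtracting the remaining from the first: none of the subtracted shapes is present at this height, so the result so far is unchanged — area = 194.75 mm². At z = 3.3: the 27.5×13 cube contributes its full rectangle (area 357.50 mm²); the cube at (8.5, 1) is present — its section is the full 17×9 rectangle (area 153.00 mm²); the cube at (10, 2.5) is absent (z outside [-2, 2]); Taking the first minus the rest: starting from the 27.5×13 cube (357.50 mm²), the 17×9 cube at (8.5, 1) lies wholly inside it (removes its full 153.00 mm² and its 52.00 mm outline becomes a hole wall) — area = 204.50 mm²; the r=2 cylinder at (10, 13.5) gives a regular 32-gon of circumradius 2 (constant along its height) (area = (32/2)·2.000²·sin(360°/32) = 12.49 mm²); After the difference (first − rest): starting from the result so far (204.50 mm²), the r=2 cylinder at (10, 13.5) partially overlaps it — only the 4.27 mm² overlap (of its 12.49 mm²) is removed, clipping the outline — area = 200.23 mm². Checking containment: at z = 3.3 the cross-section extends beyond the z = 0.3 cross-section by about 44.37 mm².

part overhangs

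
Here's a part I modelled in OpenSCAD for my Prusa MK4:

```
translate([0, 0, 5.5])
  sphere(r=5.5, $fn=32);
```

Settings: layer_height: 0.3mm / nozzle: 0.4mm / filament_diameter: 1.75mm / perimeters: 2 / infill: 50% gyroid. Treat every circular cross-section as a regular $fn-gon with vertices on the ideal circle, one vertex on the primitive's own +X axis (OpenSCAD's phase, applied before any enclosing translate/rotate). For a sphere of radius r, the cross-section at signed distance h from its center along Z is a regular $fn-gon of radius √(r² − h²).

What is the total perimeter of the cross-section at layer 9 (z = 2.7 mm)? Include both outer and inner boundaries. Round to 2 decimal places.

29.70 mm

At z = 2.7 mm: the r=5.5 sphere contributes a regular 32-gon of circumradius √(5.5²−2.8²) = 4.734 (perimeter = 2·32·4.734·sin(180°/32) = 29.70 mm). Overall, the cross-section is a single solid region. Total boundary length (outer) = 29.70 mm.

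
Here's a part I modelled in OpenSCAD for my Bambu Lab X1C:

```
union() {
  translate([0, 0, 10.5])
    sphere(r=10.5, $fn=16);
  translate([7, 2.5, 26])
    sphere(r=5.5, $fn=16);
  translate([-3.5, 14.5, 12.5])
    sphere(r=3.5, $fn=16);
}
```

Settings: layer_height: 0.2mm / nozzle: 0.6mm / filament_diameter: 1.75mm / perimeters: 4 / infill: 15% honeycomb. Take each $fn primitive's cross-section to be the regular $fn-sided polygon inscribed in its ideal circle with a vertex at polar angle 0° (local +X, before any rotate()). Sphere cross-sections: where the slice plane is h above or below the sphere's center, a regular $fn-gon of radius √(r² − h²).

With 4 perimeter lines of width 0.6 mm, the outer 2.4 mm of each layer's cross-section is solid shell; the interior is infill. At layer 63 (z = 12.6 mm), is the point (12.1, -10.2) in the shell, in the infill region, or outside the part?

At z = 12.6 mm: the r=10.5 sphere contributes a regular 16-gon of circumradius √(10.5²−2.1²) = 10.288; the sphere at (7, 2.5) is absent (|z−center|=13.400 > r=5.5); the sphere at (-3.5, 14.5): section is a regular 16-gon, circumradius = √(r²−h²) = √(3.5²−0.1²) = 3.499; Combining (union): the 2 present regions are separate (no shared area or edge), so areas and boundary lengths simply add and each stays a separate island — 2 connected regions. Overall, the cross-section has 2 separate islands. The nearest boundary edge runs (9.50, -3.94)→(7.27, -7.27); distance from the point to it = 5.64 mm. The point is not inside any of the regions above, so it lies outside the cross-section (5.64 mm from the nearest boundary).

outside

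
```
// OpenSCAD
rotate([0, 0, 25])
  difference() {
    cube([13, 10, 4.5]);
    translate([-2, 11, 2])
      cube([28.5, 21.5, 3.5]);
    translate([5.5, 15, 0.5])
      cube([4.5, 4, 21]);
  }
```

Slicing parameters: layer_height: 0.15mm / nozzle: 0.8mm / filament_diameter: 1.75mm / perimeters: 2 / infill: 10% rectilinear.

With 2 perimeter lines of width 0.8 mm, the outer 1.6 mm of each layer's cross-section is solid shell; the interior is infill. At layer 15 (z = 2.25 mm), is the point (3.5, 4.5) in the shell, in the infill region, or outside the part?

At z = 2.25 mm: the cube (footprint 13×10) is included at this height; the 28.5×21.5 cube at (-2, 11) contributes its full rectangle; the 4.5×4 cube at (5.5, 15) contributes its full rectangle; Subtracting the remaining from the first: starting from the 13×10 cube, the 28.5×21.5 cube at (-2, 11) misses the remaining region (no effect); the 4.5×4 cube at (5.5, 15) misses the remaining region (no effect) — 1 connected region; (whole slice rotated 25° about Z — lengths, areas and connectivity unchanged). Overall, the cross-section is a single solid region. Undo the 25° rotation: the query point maps to (5.074, 2.599) in the un-rotated model frame. The nearest boundary edge runs (13.00, 0.00)→(0.00, 0.00); distance from the point to it = 2.60 mm. The point is inside the cross-section and 2.60 mm from the nearest boundary — more than the 1.6 mm shell width (2 × 0.8), so it's in the infill interior.

infill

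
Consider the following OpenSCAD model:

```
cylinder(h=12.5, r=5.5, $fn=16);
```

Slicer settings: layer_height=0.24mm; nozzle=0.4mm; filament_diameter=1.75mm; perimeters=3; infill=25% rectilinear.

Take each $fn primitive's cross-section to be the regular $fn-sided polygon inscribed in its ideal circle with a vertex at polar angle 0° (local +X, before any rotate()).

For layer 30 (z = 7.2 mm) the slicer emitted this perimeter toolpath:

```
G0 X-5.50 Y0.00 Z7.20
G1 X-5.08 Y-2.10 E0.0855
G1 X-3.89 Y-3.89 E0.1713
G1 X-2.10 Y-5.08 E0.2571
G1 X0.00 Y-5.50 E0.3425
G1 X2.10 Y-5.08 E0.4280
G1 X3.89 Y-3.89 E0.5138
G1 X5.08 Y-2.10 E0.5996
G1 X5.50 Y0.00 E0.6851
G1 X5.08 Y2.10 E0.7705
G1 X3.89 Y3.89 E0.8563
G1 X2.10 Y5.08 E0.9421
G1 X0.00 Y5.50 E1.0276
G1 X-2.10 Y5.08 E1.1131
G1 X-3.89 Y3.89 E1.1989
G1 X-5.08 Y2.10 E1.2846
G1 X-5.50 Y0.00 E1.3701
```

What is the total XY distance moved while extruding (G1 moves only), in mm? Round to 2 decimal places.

34.33 mm

Sum the Euclidean lengths of each G1 segment: total = 34.33 mm.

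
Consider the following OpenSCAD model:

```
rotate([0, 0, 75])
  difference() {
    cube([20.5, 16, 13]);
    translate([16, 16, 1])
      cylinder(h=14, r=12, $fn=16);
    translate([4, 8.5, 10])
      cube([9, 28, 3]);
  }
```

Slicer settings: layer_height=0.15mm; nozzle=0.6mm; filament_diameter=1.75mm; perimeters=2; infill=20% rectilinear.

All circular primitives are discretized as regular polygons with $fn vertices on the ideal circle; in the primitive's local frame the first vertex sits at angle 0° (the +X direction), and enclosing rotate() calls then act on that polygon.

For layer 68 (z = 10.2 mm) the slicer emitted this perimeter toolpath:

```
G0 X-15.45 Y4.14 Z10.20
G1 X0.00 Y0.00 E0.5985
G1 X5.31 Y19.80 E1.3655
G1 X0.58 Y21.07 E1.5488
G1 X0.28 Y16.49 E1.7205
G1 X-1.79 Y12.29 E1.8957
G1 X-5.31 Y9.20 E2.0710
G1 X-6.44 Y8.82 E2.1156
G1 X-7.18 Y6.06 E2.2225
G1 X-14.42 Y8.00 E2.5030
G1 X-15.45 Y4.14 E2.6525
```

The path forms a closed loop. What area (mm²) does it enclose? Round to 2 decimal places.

158.19 mm²

Apply the shoelace formula to the sequence of (X, Y) vertices; enclosed area = 158.19 mm².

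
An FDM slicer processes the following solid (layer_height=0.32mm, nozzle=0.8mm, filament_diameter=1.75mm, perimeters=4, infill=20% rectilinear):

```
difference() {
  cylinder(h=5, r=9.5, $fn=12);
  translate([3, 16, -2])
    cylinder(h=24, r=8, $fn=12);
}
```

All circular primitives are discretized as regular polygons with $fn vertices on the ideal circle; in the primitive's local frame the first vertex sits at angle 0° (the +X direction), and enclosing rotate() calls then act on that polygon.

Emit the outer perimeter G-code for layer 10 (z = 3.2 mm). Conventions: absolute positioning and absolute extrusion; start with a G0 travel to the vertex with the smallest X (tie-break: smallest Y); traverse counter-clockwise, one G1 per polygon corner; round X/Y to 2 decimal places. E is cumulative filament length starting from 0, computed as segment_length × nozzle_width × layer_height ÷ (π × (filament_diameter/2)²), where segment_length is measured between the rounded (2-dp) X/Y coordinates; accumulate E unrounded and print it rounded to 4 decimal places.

G0 X-9.50 Y0.00 Z3.20
G1 X-8.23 Y-4.75 E0.5233
G1 X-4.75 Y-8.23 E1.0471
G1 X0.00 Y-9.50 E1.5704
G1 X4.75 Y-8.23 E2.0937
G1 X8.23 Y-4.75 E2.6175
G1 X9.50 Y0.00 E3.1409
G1 X8.23 Y4.75 E3.6642
G1 X4.75 Y8.23 E4.1880
G1 X4.30 Y8.35 E4.2375
G1 X3.00 Y8.00 E4.3808
G1 X-1.00 Y9.07 E4.8215
G1 X-1.13 Y9.20 E4.8411
G1 X-4.75 Y8.23 E5.2400
G1 X-8.23 Y4.75 E5.7638
G1 X-9.50 Y0.00 E6.2871

At z = 3.2 mm: the r=9.5 cylinder gives a regular 12-gon of circumradius 9.5 (constant along its height); the r=8 cylinder at (3, 16) contributes a regular 12-gon of circumradius 8; Subtracting the remaining from the first: starting from the r=9.5 cylinder, the r=8 cylinder at (3, 16) partially overlaps it — only the 2.98 mm² overlap (of its 192.00 mm²) is removed, clipping the outline — 1 connected region. The outline is a single polygon with 15 vertices. Extrusion per mm of travel: 0.8 × 0.32 / (π × 0.875²) = 0.106432. Accumulating E over each segment gives final E = 6.2871.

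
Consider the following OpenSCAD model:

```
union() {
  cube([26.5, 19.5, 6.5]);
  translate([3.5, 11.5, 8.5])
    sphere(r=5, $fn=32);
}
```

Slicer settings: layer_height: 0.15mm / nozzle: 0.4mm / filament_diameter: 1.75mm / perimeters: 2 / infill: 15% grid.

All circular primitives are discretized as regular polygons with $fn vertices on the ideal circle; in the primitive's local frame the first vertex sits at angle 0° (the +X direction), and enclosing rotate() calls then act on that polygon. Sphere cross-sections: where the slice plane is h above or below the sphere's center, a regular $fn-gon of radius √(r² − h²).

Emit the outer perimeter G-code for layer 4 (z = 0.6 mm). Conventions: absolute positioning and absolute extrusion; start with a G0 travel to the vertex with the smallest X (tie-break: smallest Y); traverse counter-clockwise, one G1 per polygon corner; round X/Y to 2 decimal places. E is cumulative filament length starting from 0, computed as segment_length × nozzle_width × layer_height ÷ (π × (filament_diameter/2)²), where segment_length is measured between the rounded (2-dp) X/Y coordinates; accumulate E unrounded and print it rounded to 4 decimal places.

At z = 0.6 mm: the cube (footprint 26.5×19.5) is included at this height; the sphere at (3.5, 11.5) is not intersected at this z (|z−center|=7.900 > r=5); Taking the union: only the 26.5×19.5 cube is present, so the union is just that shape — 1 connected region. The outline is a single polygon with 4 vertices. Extrusion per mm of travel: 0.4 × 0.15 / (π × 0.875²) = 0.024945. Accumulating E over each segment gives final E = 2.2949.

G0 X0.00 Y0.00 Z0.60
G1 X26.50 Y0.00 E0.6610
G1 X26.50 Y19.50 E1.1475
G1 X0.00 Y19.50 E1.8085
G1 X0.00 Y0.00 E2.2949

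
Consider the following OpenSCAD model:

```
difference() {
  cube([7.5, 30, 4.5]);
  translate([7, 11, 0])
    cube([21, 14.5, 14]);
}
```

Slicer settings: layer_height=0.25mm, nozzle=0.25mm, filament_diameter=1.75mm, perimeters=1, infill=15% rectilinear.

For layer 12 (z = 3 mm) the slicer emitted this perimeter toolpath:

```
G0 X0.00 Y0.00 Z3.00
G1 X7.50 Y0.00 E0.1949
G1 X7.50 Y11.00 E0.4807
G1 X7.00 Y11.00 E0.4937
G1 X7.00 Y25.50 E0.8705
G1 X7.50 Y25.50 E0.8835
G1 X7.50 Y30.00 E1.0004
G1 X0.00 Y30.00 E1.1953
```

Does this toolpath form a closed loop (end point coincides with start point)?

no

Start point (G0): (0.00, 0.00). End point (last G1): the path does not return to the start — open.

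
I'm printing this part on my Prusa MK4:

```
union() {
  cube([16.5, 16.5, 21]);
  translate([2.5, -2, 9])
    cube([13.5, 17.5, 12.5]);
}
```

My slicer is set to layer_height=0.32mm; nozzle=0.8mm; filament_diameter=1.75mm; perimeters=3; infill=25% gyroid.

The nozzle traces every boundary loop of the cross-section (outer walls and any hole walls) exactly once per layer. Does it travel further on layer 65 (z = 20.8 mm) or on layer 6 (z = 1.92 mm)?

Layer 65 (z = 20.8): the cube is present — its section is the full 16.5×16.5 rectangle (perimeter 66.00 mm); the cube at (2.5, -2) (footprint 13.5×17.5) is included at this height (perimeter 62.00 mm); Taking the union: the regions partially overlap (shared area 209.25 mm²), so the edge portions inside another operand are dropped and the merged outline is re-measured after clipping — boundary = 70.00 mm. So its perimeter = 70.00 mm. Layer 6 (z = 1.92): the cube is present — its section is the full 16.5×16.5 rectangle (perimeter 66.00 mm); the cube at (2.5, -2) is absent (z outside [9, 21.5]); Taking the union: only the 16.5×16.5 cube is present, so the union is just that shape — boundary = 66.00 mm. So its perimeter = 66.00 mm. Layer 65 is larger (70.00 vs 66.00 mm).

layer 65 (z = 20.8 mm)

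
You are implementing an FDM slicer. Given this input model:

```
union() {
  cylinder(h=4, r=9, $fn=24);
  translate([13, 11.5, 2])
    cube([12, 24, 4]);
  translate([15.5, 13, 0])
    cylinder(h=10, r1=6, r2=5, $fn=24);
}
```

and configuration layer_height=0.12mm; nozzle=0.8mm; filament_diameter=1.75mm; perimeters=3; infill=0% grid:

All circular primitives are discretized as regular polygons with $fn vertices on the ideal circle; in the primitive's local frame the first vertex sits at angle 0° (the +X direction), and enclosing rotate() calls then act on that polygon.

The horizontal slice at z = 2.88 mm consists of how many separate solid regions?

2

At z = 2.88 mm: the r=9 cylinder contributes a regular 24-gon of circumradius 9; the cube at (13, 11.5) is present — its section is the full 12×24 rectangle; the cone at (15.5, 13) (r1=6→r2=5) has section circumradius 5.712 here — a regular 24-gon; Taking the union: the regions partially overlap (shared area 51.22 mm²), so overlapping operands fuse into one piece — 2 connected regions. The result has 2 disconnected regions.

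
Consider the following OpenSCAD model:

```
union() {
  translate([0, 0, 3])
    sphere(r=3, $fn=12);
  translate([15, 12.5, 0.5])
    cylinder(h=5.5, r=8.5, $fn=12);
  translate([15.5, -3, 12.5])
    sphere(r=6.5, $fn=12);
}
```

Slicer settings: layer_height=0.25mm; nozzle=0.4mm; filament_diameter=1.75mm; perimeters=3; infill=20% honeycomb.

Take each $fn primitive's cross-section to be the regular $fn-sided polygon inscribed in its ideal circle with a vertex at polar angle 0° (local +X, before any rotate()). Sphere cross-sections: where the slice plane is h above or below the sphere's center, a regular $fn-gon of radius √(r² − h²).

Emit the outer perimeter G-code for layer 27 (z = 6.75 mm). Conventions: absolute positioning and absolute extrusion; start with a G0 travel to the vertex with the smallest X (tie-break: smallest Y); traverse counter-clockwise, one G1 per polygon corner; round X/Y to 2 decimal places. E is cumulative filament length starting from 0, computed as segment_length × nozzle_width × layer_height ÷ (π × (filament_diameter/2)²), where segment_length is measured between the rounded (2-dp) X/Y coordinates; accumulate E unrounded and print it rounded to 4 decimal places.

At z = 6.75 mm: the sphere is not intersected at this z (|z−center|=3.750 > r=3); the cylinder at (15, 12.5) is absent (z outside [0.5, 6]); the r=6.5 sphere at (15.5, -3) slices to a regular 12-gon of circumradius 3.031 (√(r²−h²) with h=5.75 from center); Taking the union: only the r=6.5 sphere at (15.5, -3) is present, so the union is just that shape — 1 connected region. The outline is a single polygon with 12 vertices. Extrusion per mm of travel: 0.4 × 0.25 / (π × 0.875²) = 0.041575. Accumulating E over each segment gives final E = 0.7823.

G0 X12.47 Y-3.00 Z6.75
G1 X12.88 Y-4.52 E0.0655
G1 X13.98 Y-5.62 E0.1301
G1 X15.50 Y-6.03 E0.1956
G1 X17.02 Y-5.62 E0.2610
G1 X18.12 Y-4.52 E0.3257
G1 X18.53 Y-3.00 E0.3912
G1 X18.12 Y-1.48 E0.4566
G1 X17.02 Y-0.38 E0.5213
G1 X15.50 Y0.03 E0.5867
G1 X13.98 Y-0.38 E0.6522
G1 X12.88 Y-1.48 E0.7169
G1 X12.47 Y-3.00 E0.7823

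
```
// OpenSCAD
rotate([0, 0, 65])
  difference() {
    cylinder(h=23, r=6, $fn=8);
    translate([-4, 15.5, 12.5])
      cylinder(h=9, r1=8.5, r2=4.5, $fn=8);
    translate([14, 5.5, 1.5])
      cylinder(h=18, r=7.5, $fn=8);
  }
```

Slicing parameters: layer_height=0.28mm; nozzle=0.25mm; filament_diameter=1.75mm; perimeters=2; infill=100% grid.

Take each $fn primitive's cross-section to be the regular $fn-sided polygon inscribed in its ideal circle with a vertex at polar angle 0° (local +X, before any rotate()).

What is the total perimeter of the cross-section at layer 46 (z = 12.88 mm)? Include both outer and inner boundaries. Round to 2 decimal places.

At z = 12.88 mm: the r=6 cylinder gives a regular 8-gon of circumradius 6 (constant along its height) (perimeter = 2·8·6.000·sin(180°/8) = 36.74 mm); the cone at (-4, 15.5) (r1=8.5→r2=4.5) has section circumradius 8.331 here — a regular 8-gon (perimeter = 2·8·8.331·sin(180°/8) = 51.01 mm); the r=7.5 cylinder at (14, 5.5) contributes a regular 8-gon of circumradius 7.5 (perimeter = 2·8·7.500·sin(180°/8) = 45.92 mm); Taking the first minus the rest: starting from the r=6 cylinder, the cone at (-4, 15.5) misses the remaining region (no effect); the r=7.5 cylinder at (14, 5.5) misses the remaining region (no effect) — boundary = 36.74 mm; (whole slice rotated 65° about Z — lengths, areas and connectivity unchanged). Overall, the cross-section is a single solid region. Total boundary length (outer) = 36.74 mm.

36.74 mm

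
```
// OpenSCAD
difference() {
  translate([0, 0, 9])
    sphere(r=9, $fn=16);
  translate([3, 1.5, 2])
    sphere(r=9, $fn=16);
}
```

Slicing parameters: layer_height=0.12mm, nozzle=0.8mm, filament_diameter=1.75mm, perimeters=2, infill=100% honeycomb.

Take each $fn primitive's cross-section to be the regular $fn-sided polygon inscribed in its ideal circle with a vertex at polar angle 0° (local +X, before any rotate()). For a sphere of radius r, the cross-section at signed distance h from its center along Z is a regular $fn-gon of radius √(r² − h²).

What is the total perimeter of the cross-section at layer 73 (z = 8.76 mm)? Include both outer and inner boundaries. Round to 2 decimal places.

81.23 mm

At z = 8.76 mm: the r=9 sphere slices to a regular 16-gon of circumradius 8.997 (√(r²−h²) with h=0.24 from center) (perimeter = 2·16·8.997·sin(180°/16) = 56.17 mm); the r=9 sphere at (3, 1.5) contributes a regular 16-gon of circumradius √(9²−6.76²) = 5.942 (perimeter = 2·16·5.942·sin(180°/16) = 37.09 mm); Taking the first minus the rest: starting from the r=9 sphere, the r=9 sphere at (3, 1.5) partially overlaps it — only the 106.56 mm² overlap (of its 108.08 mm²) is removed, clipping the outline — boundary = 81.23 mm. Overall, the cross-section is a single solid region. Total boundary length (outer) = 81.23 mm.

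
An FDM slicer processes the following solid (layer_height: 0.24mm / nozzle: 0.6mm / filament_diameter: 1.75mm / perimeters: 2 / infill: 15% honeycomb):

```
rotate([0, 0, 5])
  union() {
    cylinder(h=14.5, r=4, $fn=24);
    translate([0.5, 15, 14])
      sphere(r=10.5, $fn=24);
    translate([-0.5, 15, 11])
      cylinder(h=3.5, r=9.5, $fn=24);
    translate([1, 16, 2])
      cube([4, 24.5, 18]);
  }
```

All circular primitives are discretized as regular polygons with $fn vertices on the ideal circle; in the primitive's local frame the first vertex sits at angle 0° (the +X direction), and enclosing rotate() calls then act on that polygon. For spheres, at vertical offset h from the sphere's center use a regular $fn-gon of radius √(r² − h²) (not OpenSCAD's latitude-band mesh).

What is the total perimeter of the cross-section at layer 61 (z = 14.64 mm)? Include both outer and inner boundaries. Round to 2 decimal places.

At z = 14.64 mm: the cylinder is not intersected at this z (z outside [0, 14.5]); the r=10.5 sphere at (0.5, 15) slices to a regular 24-gon of circumradius 10.480 (√(r²−h²) with h=0.64 from center) (perimeter = 2·24·10.480·sin(180°/24) = 65.66 mm); the cylinder at (-0.5, 15) is absent (z outside [11, 14.5]); the 4×24.5 cube at (1, 16) contributes its full rectangle (perimeter 57.00 mm); Merging all regions: the regions partially overlap (shared area 36.15 mm²), so the edge portions inside another operand are dropped and the merged outline is re-measured after clipping — boundary = 96.70 mm; (whole slice rotated 5° about Z — lengths, areas and connectivity unchanged). Overall, the cross-section is a single solid region. Total boundary length (outer) = 96.70 mm.

96.70 mm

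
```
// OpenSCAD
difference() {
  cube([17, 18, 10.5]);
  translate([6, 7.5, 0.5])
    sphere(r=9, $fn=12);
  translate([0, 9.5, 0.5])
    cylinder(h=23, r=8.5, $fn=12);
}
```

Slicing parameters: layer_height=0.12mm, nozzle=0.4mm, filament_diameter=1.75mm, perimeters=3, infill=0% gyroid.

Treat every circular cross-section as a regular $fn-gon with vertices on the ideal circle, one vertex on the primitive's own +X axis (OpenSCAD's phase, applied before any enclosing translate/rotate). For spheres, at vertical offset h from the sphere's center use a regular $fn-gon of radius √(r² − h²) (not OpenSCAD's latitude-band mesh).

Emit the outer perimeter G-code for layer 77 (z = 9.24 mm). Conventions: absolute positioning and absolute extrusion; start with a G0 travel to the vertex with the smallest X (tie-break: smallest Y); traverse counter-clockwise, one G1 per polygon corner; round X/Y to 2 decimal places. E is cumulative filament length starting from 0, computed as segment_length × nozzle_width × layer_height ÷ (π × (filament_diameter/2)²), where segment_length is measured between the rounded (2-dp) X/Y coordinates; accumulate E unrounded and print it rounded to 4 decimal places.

At z = 9.24 mm: the 17×18 cube contributes its full rectangle; the r=9 sphere at (6, 7.5) slices to a regular 12-gon of circumradius 2.148 (√(r²−h²) with h=8.74 from center); the r=8.5 cylinder at (0, 9.5) gives a regular 12-gon of circumradius 8.5 (constant along its height); Taking the first minus the rest: starting from the 17×18 cube, the r=9 sphere at (6, 7.5) lies wholly inside it (removes its full 13.84 mm² and its 13.34 mm outline becomes a hole wall); the r=8.5 cylinder at (0, 9.5) partially overlaps it — only the 94.79 mm² overlap (of its 216.75 mm²) is removed, clipping the outline — 1 connected region. The outline is a single polygon with 14 vertices. Extrusion per mm of travel: 0.4 × 0.12 / (π × 0.875²) = 0.019956. Accumulating E over each segment gives final E = 1.5863.

G0 X0.00 Y0.00 Z9.24
G1 X17.00 Y0.00 E0.3393
G1 X17.00 Y18.00 E0.6985
G1 X0.00 Y18.00 E1.0377
G1 X4.25 Y16.86 E1.1255
G1 X7.36 Y13.75 E1.2133
G1 X8.50 Y9.50 E1.3011
G1 X8.06 Y7.84 E1.3354
G1 X8.15 Y7.50 E1.3424
G1 X7.86 Y6.43 E1.3645
G1 X7.61 Y6.18 E1.3716
G1 X7.36 Y5.25 E1.3908
G1 X4.25 Y2.14 E1.4786
G1 X0.00 Y1.00 E1.5664
G1 X0.00 Y0.00 E1.5863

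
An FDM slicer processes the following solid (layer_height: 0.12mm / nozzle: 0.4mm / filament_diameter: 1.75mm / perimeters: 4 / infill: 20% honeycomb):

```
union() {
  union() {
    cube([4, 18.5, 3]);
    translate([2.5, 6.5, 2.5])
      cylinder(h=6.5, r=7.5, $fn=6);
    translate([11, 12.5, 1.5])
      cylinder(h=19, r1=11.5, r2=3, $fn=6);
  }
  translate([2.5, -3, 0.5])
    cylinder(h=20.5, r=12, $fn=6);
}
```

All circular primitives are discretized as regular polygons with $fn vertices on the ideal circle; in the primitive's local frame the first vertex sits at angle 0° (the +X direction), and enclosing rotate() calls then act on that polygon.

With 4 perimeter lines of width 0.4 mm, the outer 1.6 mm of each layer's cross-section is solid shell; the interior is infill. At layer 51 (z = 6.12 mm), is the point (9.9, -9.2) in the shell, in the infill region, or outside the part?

At z = 6.12 mm: the cube is absent (z outside [0, 3]); the r=7.5 cylinder at (2.5, 6.5) contributes a regular 6-gon of circumradius 7.5; the cone at (11, 12.5): at t=0.243 of its height the radius interpolates to r₁+(r₂−r₁)t = 9.433, giving a regular 6-gon of that circumradius; Taking the union: the regions partially overlap (shared area 40.20 mm²), so overlapping operands fuse into one piece — 1 connected region; the r=12 cylinder at (2.5, -3) contributes a regular 6-gon of circumradius 12; Taking the union: the regions partially overlap (shared area 84.40 mm²), so overlapping operands fuse into one piece — 1 connected region. Overall, the cross-section is a single solid region. The nearest boundary edge runs (14.50, -3.00)→(8.50, -13.39); distance from the point to it = 0.88 mm. The point is inside the cross-section, 0.88 mm from the nearest boundary — within the 1.6 mm shell band (4 × 0.4).

shell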